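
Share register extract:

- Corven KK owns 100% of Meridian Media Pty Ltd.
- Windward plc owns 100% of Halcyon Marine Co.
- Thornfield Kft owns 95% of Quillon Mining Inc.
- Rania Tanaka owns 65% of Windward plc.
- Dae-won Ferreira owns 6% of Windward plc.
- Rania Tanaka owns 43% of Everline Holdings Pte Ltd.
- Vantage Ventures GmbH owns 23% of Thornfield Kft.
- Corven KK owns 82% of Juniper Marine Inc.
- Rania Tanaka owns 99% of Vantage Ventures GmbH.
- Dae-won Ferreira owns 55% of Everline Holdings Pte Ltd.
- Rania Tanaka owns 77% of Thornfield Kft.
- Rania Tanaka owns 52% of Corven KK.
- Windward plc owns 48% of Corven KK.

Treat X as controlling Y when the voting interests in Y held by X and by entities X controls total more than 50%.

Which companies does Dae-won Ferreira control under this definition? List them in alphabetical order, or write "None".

Everline Holdings Pte Ltd

Dae-won holds 55% of Everline, so Dae-won controls Everline.
No other company's threshold is met.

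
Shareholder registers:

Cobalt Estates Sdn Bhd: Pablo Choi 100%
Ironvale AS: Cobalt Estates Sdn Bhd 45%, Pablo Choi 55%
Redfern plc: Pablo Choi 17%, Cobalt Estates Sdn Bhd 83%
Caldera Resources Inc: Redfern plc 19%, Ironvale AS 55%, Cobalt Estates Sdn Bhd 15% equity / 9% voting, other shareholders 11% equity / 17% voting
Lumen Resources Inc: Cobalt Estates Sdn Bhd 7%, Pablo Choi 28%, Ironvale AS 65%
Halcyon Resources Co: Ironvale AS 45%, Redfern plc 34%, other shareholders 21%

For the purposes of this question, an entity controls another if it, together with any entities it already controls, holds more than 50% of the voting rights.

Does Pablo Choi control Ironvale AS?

Pablo holds 100% of Cobalt, so Pablo controls Cobalt.
Cobalt and Pablo together hold 45% + 55% = 100% of Ironvale, so Pablo controls Ironvale.

Yes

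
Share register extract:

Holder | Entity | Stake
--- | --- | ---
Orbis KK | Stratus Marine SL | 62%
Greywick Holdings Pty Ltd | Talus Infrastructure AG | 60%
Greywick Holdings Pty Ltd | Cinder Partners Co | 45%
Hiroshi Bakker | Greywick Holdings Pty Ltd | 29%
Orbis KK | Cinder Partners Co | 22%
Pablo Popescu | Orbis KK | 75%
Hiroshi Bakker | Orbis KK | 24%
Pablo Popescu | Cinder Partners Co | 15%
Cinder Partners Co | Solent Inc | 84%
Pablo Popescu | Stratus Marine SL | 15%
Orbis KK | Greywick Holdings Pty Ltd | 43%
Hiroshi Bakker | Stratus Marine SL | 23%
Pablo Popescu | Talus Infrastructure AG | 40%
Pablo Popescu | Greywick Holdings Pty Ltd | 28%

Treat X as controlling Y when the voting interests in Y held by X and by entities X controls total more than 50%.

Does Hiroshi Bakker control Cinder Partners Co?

No

Hiroshi's largest direct stake is 29% in Greywick, which does not meet the threshold, so Hiroshi controls no company.
Neither Hiroshi nor any entity Hiroshi controls holds any voting interest in Cinder.
So Hiroshi does not control Cinder.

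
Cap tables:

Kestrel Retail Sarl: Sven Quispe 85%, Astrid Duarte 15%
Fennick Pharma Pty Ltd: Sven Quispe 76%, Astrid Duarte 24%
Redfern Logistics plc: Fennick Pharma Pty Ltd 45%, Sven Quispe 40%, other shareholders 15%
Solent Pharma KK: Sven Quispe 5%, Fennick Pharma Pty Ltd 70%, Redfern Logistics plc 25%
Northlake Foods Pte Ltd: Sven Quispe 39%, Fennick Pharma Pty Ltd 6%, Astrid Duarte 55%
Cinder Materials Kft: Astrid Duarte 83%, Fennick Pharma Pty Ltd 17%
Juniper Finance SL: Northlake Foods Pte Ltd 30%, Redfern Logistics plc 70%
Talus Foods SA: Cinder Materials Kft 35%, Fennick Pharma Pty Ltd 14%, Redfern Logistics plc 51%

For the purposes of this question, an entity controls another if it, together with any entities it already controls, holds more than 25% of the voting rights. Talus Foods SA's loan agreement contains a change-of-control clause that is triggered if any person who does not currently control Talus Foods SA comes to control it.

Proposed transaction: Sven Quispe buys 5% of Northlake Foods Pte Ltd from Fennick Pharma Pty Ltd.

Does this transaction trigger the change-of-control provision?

No

The purchase adds only to Sven's holdings (Fennick's stake shrinks), so Sven is the only person who could newly come to control Talus.
Sven holds 76% of Fennick, so Sven controls Fennick.
Fennick and Sven together hold 45% + 40% = 85% of Redfern, so Sven controls Redfern.
Fennick and Redfern together hold 14% + 51% = 65% of Talus, so Sven controls Talus.
So Sven already controls Talus before the transaction.
After the purchase, Sven's direct stake in Northlake rises to 39% + 5% = 44%, and Fennick's stake falls to 1%.
Sven controlled Talus already, so this is not a new person acquiring control; every other person's position is unchanged or reduced.
No new person acquires control, so the clause is not triggered.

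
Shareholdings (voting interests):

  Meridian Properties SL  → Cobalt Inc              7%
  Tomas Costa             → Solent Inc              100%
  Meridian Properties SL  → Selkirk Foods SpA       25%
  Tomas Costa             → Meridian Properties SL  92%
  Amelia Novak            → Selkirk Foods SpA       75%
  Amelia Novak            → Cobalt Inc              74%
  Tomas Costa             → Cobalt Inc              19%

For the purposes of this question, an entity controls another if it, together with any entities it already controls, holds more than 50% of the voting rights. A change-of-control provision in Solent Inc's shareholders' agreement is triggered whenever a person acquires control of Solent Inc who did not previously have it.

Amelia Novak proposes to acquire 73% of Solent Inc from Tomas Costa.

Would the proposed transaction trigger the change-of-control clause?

The purchase adds only to Amelia's holdings (Tomas's stake shrinks), so Amelia is the only person who could newly come to control Solent.
Amelia holds 74% of Cobalt, so Amelia controls Cobalt.
Amelia holds 75% of Selkirk, so Amelia controls Selkirk.
Neither Amelia nor any entity Amelia controls holds any voting interest in Solent.
So before the transaction, Amelia does not control Solent.
After the purchase, Amelia holds 73% of Solent directly, and Tomas's stake falls to 27%.
Amelia holds 73% of Solent, so Amelia controls Solent.
Amelia did not control Solent before and does after, so the clause is triggered.

Yes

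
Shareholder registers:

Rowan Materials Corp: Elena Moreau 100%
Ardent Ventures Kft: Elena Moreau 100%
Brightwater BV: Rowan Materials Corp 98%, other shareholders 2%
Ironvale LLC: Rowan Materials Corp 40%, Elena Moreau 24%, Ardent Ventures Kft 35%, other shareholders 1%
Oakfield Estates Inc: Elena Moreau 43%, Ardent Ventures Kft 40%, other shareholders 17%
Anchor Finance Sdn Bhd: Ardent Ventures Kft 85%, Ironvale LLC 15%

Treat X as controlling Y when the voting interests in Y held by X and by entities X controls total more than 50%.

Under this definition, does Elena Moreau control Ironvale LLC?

Elena holds 100% of Rowan, so Elena controls Rowan.
Elena holds 100% of Ardent, so Elena controls Ardent.
Rowan and Elena and Ardent together hold 40% + 24% + 35% = 99% of Ironvale, so Elena controls Ironvale.

Yes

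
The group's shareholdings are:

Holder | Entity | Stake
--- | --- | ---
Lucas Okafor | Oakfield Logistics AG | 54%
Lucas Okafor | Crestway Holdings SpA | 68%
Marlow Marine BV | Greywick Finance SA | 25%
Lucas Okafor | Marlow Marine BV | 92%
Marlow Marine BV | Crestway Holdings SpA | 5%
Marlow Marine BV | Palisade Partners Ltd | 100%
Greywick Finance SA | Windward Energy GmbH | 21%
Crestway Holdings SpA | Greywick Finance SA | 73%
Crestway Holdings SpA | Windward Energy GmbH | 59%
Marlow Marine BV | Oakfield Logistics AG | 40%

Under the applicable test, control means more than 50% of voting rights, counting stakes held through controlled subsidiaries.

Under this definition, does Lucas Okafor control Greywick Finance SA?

Yes

Lucas holds 92% of Marlow, so Lucas controls Marlow.
Lucas and Marlow together hold 68% + 5% = 73% of Crestway, so Lucas controls Crestway.
Marlow and Crestway together hold 25% + 73% = 98% of Greywick, so Lucas controls Greywick.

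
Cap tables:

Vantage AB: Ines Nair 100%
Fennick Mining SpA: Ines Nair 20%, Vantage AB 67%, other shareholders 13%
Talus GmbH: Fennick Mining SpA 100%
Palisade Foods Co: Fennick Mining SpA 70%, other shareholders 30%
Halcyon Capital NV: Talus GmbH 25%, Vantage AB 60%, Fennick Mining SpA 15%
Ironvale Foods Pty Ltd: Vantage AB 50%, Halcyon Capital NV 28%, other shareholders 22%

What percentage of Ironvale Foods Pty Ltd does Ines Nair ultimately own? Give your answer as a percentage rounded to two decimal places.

76.54%

Ines reaches Ironvale along 6 paths.
Via Vantage: 100% × 50% = 50%.
Via Fennick → Talus → Halcyon: 20% × 100% × 25% × 28% = 1.4%.
Via Vantage → Fennick → Talus → Halcyon: 100% × 67% × 100% × 25% × 28% = 4.69%.
Via Vantage → Halcyon: 100% × 60% × 28% = 16.8%.
Via Fennick → Halcyon: 20% × 15% × 28% = 0.84%.
Via Vantage → Fennick → Halcyon: 100% × 67% × 15% × 28% = 2.814%.
Total: 50% + 1.4% + 4.69% + 16.8% + 0.84% + 2.814% = 76.544%.
Rounded: 76.54%.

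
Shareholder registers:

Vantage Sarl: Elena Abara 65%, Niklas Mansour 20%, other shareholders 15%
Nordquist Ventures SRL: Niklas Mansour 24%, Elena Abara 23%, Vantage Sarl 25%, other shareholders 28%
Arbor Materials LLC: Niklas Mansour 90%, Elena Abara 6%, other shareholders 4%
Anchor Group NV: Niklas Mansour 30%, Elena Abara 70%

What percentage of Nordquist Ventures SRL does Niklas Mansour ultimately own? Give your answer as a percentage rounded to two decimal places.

29.00%

Niklas reaches Nordquist along 2 paths.
Direct stake: 24% = 24%.
Via Vantage: 20% × 25% = 5%.
Total: 24% + 5% = 29%.
Rounded: 29.00%.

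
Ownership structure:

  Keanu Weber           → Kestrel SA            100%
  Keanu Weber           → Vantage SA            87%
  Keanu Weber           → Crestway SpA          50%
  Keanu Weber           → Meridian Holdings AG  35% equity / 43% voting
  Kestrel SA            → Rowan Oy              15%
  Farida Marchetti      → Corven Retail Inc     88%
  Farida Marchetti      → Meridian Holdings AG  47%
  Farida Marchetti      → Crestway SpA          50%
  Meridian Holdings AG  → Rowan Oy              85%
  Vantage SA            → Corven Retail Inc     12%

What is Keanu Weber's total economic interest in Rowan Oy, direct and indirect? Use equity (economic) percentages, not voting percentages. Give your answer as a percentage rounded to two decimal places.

Keanu reaches Rowan along 2 paths.
Via Meridian: 35% × 85% = 29.75%.
Via Kestrel: 100% × 15% = 15%.
Total: 29.75% + 15% = 44.75%.

44.75%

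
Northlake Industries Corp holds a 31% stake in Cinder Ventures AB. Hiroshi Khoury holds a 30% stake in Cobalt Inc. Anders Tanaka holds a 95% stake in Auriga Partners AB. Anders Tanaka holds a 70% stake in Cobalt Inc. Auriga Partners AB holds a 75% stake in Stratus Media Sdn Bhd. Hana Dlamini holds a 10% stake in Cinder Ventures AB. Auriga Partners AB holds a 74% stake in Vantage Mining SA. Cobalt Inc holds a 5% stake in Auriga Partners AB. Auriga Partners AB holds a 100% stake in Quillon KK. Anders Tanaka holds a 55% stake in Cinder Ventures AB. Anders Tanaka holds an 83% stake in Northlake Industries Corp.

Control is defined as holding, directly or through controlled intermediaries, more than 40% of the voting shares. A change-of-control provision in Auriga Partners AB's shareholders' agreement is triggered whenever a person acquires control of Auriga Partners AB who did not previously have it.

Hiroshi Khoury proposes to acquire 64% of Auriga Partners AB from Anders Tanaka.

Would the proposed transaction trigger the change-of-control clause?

The purchase adds only to Hiroshi's holdings (Anders's stake shrinks), so Hiroshi is the only person who could newly come to control Auriga.
Hiroshi's largest direct stake is 30% in Cobalt, which does not meet the threshold, so Hiroshi controls no company.
Neither Hiroshi nor any entity Hiroshi controls holds any voting interest in Auriga.
So before the transaction, Hiroshi does not control Auriga.
After the purchase, Hiroshi holds 64% of Auriga directly, and Anders's stake falls to 31%.
Hiroshi holds 64% of Auriga, so Hiroshi controls Auriga.
Hiroshi did not control Auriga before and does after, so the clause is triggered.

Yes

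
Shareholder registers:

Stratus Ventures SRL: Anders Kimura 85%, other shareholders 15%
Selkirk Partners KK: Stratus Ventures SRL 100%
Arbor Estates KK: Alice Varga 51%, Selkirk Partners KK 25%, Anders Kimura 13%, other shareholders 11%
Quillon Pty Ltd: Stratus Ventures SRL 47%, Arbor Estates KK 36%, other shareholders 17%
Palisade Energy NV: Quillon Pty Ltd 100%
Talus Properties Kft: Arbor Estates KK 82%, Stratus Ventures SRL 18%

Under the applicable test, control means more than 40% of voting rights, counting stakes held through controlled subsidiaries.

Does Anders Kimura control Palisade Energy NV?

Anders holds 85% of Stratus, so Anders controls Stratus.
Stratus holds 47% of Quillon, so Anders controls Quillon.
Quillon holds 100% of Palisade, so Anders controls Palisade.

Yes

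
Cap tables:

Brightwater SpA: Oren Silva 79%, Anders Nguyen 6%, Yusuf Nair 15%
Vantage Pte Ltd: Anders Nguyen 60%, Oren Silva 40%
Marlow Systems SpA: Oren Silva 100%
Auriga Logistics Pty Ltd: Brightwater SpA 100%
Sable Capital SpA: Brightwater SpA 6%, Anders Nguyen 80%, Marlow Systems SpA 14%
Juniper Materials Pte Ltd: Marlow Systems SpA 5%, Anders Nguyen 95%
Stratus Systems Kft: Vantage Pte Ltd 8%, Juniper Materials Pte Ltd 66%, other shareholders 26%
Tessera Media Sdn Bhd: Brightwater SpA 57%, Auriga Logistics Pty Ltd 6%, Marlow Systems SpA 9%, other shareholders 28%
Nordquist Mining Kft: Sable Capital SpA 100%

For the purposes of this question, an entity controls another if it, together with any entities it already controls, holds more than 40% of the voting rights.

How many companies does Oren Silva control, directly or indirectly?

4

Oren holds 79% of Brightwater, so Oren controls Brightwater.
Oren holds 100% of Marlow, so Oren controls Marlow.
Brightwater holds 100% of Auriga, so Oren controls Auriga.
Brightwater and Auriga and Marlow together hold 57% + 6% + 9% = 72% of Tessera, so Oren controls Tessera.
No other company's threshold is met.
Oren controls 4 companies.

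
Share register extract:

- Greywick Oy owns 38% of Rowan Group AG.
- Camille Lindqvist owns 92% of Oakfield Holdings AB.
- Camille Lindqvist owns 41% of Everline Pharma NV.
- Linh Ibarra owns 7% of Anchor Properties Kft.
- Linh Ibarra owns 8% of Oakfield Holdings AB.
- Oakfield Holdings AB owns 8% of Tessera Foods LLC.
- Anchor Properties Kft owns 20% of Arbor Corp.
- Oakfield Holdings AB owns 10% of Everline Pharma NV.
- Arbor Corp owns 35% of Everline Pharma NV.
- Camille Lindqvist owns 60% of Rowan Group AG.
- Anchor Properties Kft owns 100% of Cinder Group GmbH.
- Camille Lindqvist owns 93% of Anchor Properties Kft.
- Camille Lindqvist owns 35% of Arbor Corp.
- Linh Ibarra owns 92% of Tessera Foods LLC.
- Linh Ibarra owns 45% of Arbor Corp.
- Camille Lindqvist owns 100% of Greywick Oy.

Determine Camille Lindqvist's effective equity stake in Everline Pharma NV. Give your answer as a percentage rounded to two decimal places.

Camille reaches Everline along 4 paths.
Via Oakfield: 92% × 10% = 9.2%.
Via Arbor: 35% × 35% = 12.25%.
Via Anchor → Arbor: 93% × 20% × 35% = 6.51%.
Direct stake: 41% = 41%.
Total: 9.2% + 12.25% + 6.51% + 41% = 68.96%.

68.96%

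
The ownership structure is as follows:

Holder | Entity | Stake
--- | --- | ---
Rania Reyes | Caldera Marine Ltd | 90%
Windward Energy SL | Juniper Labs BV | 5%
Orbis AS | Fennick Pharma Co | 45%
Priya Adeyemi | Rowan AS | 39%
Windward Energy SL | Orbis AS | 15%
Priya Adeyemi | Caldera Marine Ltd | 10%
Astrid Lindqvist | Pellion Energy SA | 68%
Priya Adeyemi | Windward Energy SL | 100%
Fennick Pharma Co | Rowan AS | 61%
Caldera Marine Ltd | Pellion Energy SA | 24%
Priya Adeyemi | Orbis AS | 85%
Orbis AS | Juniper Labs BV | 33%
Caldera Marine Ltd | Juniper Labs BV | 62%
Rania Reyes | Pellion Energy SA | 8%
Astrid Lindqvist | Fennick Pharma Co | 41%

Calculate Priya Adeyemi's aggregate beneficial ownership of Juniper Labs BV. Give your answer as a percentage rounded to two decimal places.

44.20%

Priya reaches Juniper along 4 paths.
Via Caldera: 10% × 62% = 6.2%.
Via Windward: 100% × 5% = 5%.
Via Orbis: 85% × 33% = 28.05%.
Via Windward → Orbis: 100% × 15% × 33% = 4.95%.
Total: 6.2% + 5% + 28.05% + 4.95% = 44.2%.
Rounded: 44.20%.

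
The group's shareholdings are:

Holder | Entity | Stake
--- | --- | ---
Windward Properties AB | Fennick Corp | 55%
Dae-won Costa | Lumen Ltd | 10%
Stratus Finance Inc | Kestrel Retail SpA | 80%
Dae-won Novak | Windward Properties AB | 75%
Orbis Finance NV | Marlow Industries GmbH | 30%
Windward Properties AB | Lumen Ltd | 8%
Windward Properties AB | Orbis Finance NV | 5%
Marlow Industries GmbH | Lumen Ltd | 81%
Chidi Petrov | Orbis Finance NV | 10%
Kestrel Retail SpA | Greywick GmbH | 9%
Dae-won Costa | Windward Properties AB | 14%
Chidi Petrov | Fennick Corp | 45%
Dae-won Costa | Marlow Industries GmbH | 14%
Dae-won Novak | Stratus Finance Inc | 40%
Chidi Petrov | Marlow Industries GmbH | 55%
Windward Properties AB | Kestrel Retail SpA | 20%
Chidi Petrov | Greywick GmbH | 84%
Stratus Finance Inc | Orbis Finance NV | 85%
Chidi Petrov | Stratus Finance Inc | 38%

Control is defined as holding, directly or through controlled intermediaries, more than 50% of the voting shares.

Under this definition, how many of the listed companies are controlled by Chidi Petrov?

3

Chidi holds 55% of Marlow, so Chidi controls Marlow.
Chidi holds 84% of Greywick, so Chidi controls Greywick.
Marlow holds 81% of Lumen, so Chidi controls Lumen.
No other company's threshold is met.
Chidi controls 3 companies.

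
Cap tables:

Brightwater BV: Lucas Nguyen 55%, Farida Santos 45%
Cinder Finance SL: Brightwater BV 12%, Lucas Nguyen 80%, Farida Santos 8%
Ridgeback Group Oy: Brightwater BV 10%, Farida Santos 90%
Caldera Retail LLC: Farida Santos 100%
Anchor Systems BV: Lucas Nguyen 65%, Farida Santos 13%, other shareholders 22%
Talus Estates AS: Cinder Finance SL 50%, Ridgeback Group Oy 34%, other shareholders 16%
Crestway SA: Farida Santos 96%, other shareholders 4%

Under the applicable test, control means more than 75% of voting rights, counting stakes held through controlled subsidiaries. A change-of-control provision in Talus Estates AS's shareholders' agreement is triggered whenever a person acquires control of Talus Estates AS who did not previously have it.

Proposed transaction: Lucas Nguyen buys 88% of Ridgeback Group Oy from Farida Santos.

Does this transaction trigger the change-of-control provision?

The purchase adds only to Lucas's holdings (Farida's stake shrinks), so Lucas is the only person who could newly come to control Talus.
Lucas holds 80% of Cinder, so Lucas controls Cinder.
In Talus, Lucas's side holds only 50%, not > 75%.
So before the transaction, Lucas does not control Talus.
After the purchase, Lucas holds 88% of Ridgeback directly, and Farida's stake falls to 2%.
Lucas holds 88% of Ridgeback, so Lucas controls Ridgeback.
Cinder and Ridgeback together hold 50% + 34% = 84% of Talus, so Lucas controls Talus.
Lucas did not control Talus before and does after, so the clause is triggered.

Yes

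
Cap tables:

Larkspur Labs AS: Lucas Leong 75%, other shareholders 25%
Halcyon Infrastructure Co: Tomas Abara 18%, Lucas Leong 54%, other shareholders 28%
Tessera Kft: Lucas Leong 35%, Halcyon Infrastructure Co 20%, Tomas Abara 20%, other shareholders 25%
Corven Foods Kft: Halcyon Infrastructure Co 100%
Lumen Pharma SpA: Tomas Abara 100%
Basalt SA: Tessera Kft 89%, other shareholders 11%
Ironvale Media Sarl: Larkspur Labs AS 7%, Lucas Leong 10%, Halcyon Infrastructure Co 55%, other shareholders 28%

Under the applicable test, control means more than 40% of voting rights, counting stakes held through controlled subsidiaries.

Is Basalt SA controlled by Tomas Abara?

Tomas holds 100% of Lumen, so Tomas controls Lumen.
Neither Tomas nor any entity Tomas controls holds any voting interest in Basalt.
So Tomas does not control Basalt.

No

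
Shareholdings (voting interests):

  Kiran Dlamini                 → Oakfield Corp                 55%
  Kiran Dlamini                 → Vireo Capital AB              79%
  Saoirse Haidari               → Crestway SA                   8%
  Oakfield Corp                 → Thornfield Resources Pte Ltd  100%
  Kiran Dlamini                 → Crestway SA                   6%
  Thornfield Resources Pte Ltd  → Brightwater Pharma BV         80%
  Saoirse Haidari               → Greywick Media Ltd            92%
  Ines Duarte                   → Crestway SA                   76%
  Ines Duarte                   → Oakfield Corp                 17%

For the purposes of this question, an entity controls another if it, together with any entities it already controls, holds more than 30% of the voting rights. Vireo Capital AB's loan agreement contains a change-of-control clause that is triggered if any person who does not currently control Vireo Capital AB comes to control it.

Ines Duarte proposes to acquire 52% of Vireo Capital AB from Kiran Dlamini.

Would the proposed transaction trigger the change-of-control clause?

Yes

The purchase adds only to Ines's holdings (Kiran's stake shrinks), so Ines is the only person who could newly come to control Vireo.
Ines holds 76% of Crestway, so Ines controls Crestway.
Neither Ines nor any entity Ines controls holds any voting interest in Vireo.
So before the transaction, Ines does not control Vireo.
After the purchase, Ines holds 52% of Vireo directly, and Kiran's stake falls to 27%.
Ines holds 52% of Vireo, so Ines controls Vireo.
Ines did not control Vireo before and does after, so the clause is triggered.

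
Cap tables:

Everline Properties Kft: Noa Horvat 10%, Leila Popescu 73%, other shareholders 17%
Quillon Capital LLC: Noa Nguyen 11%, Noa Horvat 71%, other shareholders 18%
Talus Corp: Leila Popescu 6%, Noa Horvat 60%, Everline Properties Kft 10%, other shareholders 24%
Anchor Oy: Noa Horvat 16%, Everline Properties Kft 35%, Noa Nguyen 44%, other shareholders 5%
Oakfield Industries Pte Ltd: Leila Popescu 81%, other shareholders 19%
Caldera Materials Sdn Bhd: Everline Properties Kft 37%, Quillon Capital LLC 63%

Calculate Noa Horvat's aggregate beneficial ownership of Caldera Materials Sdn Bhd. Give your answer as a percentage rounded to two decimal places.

48.43%

Noa Horvat reaches Caldera along 2 paths.
Via Everline: 10% × 37% = 3.7%.
Via Quillon: 71% × 63% = 44.73%.
Total: 3.7% + 44.73% = 48.43%.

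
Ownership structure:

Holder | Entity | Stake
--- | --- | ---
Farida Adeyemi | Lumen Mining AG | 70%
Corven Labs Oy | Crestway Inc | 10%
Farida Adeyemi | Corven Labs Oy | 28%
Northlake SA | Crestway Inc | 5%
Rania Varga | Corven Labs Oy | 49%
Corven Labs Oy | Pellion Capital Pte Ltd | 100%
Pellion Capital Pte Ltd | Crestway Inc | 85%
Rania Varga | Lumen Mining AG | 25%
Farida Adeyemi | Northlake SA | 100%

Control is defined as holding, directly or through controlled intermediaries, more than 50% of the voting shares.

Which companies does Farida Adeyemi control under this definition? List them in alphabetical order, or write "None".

Farida holds 70% of Lumen, so Farida controls Lumen.
Farida holds 100% of Northlake, so Farida controls Northlake.
No other company's threshold is met.

Lumen Mining AG, Northlake SA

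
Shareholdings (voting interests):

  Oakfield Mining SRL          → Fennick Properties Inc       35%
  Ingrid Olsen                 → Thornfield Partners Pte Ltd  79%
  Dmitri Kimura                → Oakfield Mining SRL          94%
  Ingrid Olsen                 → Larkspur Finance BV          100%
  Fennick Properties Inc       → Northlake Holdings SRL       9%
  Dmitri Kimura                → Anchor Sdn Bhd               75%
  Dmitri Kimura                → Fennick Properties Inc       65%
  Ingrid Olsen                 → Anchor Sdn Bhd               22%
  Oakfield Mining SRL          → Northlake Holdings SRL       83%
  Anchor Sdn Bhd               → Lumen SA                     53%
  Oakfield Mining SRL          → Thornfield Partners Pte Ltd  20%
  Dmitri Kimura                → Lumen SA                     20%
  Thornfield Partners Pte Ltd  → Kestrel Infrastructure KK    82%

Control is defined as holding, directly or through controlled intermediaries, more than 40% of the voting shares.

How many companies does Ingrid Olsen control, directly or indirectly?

Ingrid holds 79% of Thornfield, so Ingrid controls Thornfield.
Ingrid holds 100% of Larkspur, so Ingrid controls Larkspur.
Thornfield holds 82% of Kestrel, so Ingrid controls Kestrel.
No other company's threshold is met.
Ingrid controls 3 companies.

3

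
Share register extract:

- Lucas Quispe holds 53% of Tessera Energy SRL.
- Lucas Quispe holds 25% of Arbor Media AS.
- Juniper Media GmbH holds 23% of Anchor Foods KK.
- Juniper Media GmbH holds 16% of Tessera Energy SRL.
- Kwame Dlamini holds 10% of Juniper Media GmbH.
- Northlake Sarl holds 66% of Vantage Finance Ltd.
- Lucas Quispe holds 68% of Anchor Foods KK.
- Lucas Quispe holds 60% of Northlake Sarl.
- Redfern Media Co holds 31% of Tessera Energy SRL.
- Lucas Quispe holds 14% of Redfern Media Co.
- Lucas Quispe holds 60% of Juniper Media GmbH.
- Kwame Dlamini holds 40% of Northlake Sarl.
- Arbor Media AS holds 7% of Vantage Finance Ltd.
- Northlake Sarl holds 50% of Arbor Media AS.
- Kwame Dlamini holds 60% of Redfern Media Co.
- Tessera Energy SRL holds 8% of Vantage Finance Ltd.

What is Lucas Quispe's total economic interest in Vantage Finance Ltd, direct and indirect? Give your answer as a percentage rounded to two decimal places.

Lucas reaches Vantage along 6 paths.
Via Arbor: 25% × 7% = 1.75%.
Via Northlake → Arbor: 60% × 50% × 7% = 2.1%.
Via Juniper → Tessera: 60% × 16% × 8% = 0.768%.
Via Tessera: 53% × 8% = 4.24%.
Via Redfern → Tessera: 14% × 31% × 8% = 0.3472%.
Via Northlake: 60% × 66% = 39.6%.
Total: 1.75% + 2.1% + 0.768% + 4.24% + 0.3472% + 39.6% = 48.8052%.
Rounded: 48.81%.

48.81%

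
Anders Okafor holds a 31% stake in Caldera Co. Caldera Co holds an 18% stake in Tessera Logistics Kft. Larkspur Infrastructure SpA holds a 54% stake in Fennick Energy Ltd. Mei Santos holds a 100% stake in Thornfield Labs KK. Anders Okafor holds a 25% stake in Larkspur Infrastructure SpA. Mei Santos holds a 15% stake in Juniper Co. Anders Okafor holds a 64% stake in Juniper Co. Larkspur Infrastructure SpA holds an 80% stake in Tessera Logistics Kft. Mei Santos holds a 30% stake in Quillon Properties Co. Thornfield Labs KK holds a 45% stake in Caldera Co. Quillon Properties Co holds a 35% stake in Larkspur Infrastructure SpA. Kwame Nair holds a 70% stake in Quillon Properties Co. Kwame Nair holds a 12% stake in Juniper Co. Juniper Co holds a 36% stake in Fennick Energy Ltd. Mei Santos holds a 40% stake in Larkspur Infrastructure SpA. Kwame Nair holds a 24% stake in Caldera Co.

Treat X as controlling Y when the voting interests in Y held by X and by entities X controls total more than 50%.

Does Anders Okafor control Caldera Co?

No

Anders holds 64% of Juniper, so Anders controls Juniper.
In Caldera, Anders's side holds only 31%, not > 50%.
So Anders does not control Caldera.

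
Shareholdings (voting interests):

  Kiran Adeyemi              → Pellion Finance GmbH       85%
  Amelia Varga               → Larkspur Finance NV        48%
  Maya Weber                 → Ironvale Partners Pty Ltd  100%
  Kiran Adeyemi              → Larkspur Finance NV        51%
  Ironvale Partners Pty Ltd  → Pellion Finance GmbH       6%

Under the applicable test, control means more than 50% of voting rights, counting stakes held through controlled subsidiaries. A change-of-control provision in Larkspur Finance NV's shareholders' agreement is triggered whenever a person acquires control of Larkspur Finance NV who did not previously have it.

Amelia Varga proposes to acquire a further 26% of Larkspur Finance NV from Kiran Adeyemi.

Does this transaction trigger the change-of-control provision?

Yes

The purchase adds only to Amelia's holdings (Kiran's stake shrinks), so Amelia is the only person who could newly come to control Larkspur.
Amelia's largest direct stake is 48% in Larkspur, which does not meet the threshold, so Amelia controls no company.
In Larkspur, Amelia's side holds only 48%, not > 50%.
So before the transaction, Amelia does not control Larkspur.
After the purchase, Amelia's direct stake in Larkspur rises to 48% + 26% = 74%, and Kiran's stake falls to 25%.
Amelia holds 74% of Larkspur, so Amelia controls Larkspur.
Amelia did not control Larkspur before and does after, so the clause is triggered.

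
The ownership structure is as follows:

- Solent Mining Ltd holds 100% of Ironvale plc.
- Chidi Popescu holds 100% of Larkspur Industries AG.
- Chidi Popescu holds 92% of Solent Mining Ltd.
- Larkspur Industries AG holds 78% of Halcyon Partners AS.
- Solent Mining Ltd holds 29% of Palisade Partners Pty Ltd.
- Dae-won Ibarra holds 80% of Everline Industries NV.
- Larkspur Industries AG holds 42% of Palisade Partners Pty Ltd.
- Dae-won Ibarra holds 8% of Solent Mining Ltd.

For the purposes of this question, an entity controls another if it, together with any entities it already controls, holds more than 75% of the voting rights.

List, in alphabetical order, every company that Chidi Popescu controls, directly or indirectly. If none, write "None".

Chidi holds 92% of Solent, so Chidi controls Solent.
Chidi holds 100% of Larkspur, so Chidi controls Larkspur.
Larkspur holds 78% of Halcyon, so Chidi controls Halcyon.
Solent holds 100% of Ironvale, so Chidi controls Ironvale.
No other company's threshold is met.

Halcyon Partners AS, Ironvale plc, Larkspur Industries AG, Solent Mining Ltd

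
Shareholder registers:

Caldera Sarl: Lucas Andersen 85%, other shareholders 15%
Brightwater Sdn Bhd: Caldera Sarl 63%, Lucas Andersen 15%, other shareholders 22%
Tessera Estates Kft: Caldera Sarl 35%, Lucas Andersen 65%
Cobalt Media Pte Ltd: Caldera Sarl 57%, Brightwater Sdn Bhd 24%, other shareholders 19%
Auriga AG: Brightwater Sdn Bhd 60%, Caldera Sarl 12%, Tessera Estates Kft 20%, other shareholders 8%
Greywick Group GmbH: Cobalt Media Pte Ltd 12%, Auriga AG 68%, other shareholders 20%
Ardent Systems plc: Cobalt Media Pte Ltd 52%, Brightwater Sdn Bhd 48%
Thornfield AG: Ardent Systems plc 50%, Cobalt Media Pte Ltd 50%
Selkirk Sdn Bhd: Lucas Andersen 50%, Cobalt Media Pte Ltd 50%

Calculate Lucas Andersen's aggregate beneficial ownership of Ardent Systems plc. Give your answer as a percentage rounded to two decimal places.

Lucas reaches Ardent along 5 paths.
Via Caldera → Cobalt: 85% × 57% × 52% = 25.194%.
Via Caldera → Brightwater → Cobalt: 85% × 63% × 24% × 52% = 6.68304%.
Via Brightwater → Cobalt: 15% × 24% × 52% = 1.872%.
Via Caldera → Brightwater: 85% × 63% × 48% = 25.704%.
Via Brightwater: 15% × 48% = 7.2%.
Total: 25.194% + 6.68304% + 1.872% + 25.704% + 7.2% = 66.65304%.
Rounded: 66.65%.

66.65%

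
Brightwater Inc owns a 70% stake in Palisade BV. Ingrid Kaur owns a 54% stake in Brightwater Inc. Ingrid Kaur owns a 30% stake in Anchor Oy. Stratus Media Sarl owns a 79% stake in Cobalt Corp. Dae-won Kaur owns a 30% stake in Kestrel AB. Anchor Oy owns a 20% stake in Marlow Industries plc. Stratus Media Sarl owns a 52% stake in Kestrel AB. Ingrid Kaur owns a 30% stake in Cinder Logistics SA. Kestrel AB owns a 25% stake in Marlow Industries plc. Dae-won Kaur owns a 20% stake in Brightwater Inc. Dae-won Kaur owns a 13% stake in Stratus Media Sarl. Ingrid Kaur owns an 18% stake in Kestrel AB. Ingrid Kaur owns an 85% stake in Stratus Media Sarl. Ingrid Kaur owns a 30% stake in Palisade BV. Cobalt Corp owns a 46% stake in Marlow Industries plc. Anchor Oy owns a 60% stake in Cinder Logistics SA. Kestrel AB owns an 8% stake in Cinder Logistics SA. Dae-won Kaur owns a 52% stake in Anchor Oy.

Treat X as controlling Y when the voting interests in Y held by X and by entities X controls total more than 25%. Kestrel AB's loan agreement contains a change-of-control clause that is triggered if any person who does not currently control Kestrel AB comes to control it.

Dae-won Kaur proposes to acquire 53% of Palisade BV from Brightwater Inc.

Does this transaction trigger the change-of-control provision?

The purchase adds only to Dae-won's holdings (Brightwater's stake shrinks), so Dae-won is the only person who could newly come to control Kestrel.
Dae-won holds 30% of Kestrel, so Dae-won controls Kestrel.
So Dae-won already controls Kestrel before the transaction.
After the purchase, Dae-won holds 53% of Palisade directly, and Brightwater's stake falls to 17%.
Dae-won controlled Kestrel already, so this is not a new person acquiring control; every other person's position is unchanged or reduced.
No new person acquires control, so the clause is not triggered.

No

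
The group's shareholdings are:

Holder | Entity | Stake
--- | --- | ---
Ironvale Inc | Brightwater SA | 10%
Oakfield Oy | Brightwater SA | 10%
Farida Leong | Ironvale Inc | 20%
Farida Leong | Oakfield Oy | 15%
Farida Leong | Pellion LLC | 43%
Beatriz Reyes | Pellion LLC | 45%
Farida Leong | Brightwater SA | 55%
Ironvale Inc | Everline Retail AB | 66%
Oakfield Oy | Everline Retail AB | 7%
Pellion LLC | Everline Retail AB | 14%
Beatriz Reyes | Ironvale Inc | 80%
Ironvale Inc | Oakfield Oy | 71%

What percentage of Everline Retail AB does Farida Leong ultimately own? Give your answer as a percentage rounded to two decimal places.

Farida reaches Everline along 4 paths.
Via Ironvale: 20% × 66% = 13.2%.
Via Oakfield: 15% × 7% = 1.05%.
Via Ironvale → Oakfield: 20% × 71% × 7% = 0.994%.
Via Pellion: 43% × 14% = 6.02%.
Total: 13.2% + 1.05% + 0.994% + 6.02% = 21.264%.
Rounded: 21.26%.

21.26%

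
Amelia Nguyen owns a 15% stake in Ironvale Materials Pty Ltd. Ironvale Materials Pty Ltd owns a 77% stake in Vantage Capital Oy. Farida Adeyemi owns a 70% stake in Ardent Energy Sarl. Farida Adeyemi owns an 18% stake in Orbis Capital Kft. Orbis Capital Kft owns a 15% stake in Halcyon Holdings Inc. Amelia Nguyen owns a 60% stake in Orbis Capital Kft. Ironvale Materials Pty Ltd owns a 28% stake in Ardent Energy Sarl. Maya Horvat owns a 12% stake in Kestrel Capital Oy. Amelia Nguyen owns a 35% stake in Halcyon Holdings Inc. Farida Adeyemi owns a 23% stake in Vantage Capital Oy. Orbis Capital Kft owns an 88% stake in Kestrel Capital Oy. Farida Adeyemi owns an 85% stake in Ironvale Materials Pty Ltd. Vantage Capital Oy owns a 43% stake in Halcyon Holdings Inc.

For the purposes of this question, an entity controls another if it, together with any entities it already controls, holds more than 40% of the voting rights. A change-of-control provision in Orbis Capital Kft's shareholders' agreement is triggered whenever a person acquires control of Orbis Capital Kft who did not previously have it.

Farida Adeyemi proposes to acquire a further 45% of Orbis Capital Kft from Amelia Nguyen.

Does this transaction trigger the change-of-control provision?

Yes

The purchase adds only to Farida's holdings (Amelia's stake shrinks), so Farida is the only person who could newly come to control Orbis.
Farida holds 85% of Ironvale, so Farida controls Ironvale.
Ironvale and Farida together hold 28% + 70% = 98% of Ardent, so Farida controls Ardent.
Farida and Ironvale together hold 23% + 77% = 100% of Vantage, so Farida controls Vantage.
Vantage holds 43% of Halcyon, so Farida controls Halcyon.
In Orbis, Farida's side holds only 18%, not > 40%.
So before the transaction, Farida does not control Orbis.
After the purchase, Farida's direct stake in Orbis rises to 18% + 45% = 63%, and Amelia's stake falls to 15%.
Farida holds 63% of Orbis, so Farida controls Orbis.
Farida did not control Orbis before and does after, so the clause is triggered.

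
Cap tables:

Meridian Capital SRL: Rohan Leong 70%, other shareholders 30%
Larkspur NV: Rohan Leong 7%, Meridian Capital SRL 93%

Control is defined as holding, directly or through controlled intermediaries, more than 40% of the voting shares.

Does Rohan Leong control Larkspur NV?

Rohan holds 70% of Meridian, so Rohan controls Meridian.
Rohan and Meridian together hold 7% + 93% = 100% of Larkspur, so Rohan controls Larkspur.

Yes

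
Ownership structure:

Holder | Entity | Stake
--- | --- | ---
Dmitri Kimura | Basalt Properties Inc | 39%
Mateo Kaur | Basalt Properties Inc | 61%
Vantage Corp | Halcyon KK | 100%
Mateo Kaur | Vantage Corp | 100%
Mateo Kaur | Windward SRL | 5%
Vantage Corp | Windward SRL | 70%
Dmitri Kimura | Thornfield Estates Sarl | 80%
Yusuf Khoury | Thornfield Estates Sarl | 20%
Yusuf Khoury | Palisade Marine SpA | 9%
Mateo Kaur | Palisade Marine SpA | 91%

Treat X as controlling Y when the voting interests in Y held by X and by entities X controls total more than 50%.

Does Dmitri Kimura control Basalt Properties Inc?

Dmitri holds 80% of Thornfield, so Dmitri controls Thornfield.
In Basalt, Dmitri's side holds only 39%, not > 50%.
So Dmitri does not control Basalt.

No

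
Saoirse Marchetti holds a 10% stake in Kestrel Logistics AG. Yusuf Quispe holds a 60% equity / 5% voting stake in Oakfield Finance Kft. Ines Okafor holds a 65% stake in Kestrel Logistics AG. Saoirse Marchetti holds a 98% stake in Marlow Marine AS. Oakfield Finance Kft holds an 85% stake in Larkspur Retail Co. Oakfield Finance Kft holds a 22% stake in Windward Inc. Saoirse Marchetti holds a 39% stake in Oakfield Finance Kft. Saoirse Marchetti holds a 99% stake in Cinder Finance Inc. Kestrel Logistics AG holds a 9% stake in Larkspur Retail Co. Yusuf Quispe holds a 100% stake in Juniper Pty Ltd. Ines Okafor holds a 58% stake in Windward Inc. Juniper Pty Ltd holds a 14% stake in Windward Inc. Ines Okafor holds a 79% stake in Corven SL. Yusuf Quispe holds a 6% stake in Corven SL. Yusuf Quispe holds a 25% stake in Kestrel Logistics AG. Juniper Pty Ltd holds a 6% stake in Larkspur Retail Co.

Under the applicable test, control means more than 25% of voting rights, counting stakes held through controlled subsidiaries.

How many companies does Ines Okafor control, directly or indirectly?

Ines holds 79% of Corven, so Ines controls Corven.
Ines holds 65% of Kestrel, so Ines controls Kestrel.
Ines holds 58% of Windward, so Ines controls Windward.
No other company's threshold is met.
Ines controls 3 companies.

3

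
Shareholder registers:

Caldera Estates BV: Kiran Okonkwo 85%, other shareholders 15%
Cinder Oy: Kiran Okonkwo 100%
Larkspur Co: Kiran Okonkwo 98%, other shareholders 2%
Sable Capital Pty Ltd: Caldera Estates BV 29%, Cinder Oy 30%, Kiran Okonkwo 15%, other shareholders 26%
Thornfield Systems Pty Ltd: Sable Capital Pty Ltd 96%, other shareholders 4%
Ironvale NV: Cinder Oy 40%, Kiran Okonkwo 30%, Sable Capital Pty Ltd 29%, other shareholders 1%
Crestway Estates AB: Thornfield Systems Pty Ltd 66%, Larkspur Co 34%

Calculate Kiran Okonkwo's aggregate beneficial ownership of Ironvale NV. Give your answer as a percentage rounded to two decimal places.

90.20%

Kiran reaches Ironvale along 5 paths.
Via Cinder: 100% × 40% = 40%.
Direct stake: 30% = 30%.
Via Caldera → Sable: 85% × 29% × 29% = 7.1485%.
Via Cinder → Sable: 100% × 30% × 29% = 8.7%.
Via Sable: 15% × 29% = 4.35%.
Total: 40% + 30% + 7.1485% + 8.7% + 4.35% = 90.1985%.
Rounded: 90.20%.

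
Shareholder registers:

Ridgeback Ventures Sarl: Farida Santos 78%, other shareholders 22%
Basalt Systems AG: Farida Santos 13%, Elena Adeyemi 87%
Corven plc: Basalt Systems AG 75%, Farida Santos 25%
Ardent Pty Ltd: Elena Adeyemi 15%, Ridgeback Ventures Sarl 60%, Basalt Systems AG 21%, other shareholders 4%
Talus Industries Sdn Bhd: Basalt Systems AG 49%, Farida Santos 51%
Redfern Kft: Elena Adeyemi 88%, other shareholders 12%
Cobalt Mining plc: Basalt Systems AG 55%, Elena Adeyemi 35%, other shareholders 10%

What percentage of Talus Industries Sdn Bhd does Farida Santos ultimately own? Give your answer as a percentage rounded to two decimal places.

Farida reaches Talus along 2 paths.
Via Basalt: 13% × 49% = 6.37%.
Direct stake: 51% = 51%.
Total: 6.37% + 51% = 57.37%.

57.37%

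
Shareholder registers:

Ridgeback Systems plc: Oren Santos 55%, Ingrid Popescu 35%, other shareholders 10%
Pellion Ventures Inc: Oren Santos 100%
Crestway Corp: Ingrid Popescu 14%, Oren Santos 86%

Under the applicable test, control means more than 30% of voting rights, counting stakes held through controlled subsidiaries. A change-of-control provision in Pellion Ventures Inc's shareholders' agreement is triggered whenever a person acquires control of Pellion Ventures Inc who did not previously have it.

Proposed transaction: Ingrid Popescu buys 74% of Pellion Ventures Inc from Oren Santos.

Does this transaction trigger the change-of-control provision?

The purchase adds only to Ingrid's holdings (Oren's stake shrinks), so Ingrid is the only person who could newly come to control Pellion.
Ingrid holds 35% of Ridgeback, so Ingrid controls Ridgeback.
Neither Ingrid nor any entity Ingrid controls holds any voting interest in Pellion.
So before the transaction, Ingrid does not control Pellion.
After the purchase, Ingrid holds 74% of Pellion directly, and Oren's stake falls to 26%.
Ingrid holds 74% of Pellion, so Ingrid controls Pellion.
Ingrid did not control Pellion before and does after, so the clause is triggered.

Yes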